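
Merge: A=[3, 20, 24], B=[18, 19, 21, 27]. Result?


Compare heads, take smaller each step.
Merged: [3, 18, 19, 20, 21, 24, 27]


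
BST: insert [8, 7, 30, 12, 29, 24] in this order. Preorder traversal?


Root = 8; build tree by BST insertion.
Preorder traversal: [8, 7, 30, 12, 29, 24]


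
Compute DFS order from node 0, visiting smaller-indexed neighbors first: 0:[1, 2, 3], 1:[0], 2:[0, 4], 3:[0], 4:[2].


DFS stack-based: start with [0]
Visit order: [0, 1, 2, 4, 3]


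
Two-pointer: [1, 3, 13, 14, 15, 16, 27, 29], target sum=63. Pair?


Two pointers: lo=0, hi=7
No pair sums to 63


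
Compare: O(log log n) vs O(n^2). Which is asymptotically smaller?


double-logarithmic grows slower than quadratic
O(log log n) is asymptotically smaller; O(n^2) grows faster


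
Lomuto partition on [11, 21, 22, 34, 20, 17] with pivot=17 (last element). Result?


Elements <= 17 go left of pivot.
Result: [11, 17, 22, 34, 20, 21], pivot at index 1


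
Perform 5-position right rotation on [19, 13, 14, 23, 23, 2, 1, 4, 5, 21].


Right rotate by 5: [2, 1, 4, 5, 21, 19, 13, 14, 23, 23]


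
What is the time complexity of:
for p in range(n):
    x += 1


Per nesting level: O(n) = O(n)
Complexity: O(n)


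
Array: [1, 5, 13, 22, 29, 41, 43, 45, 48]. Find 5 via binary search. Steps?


Search for 5:
[0,8] mid=4 arr[4]=29
[0,3] mid=1 arr[1]=5
Total: 2 comparisons


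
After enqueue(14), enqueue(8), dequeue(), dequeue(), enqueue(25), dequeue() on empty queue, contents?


enqueue(14) -> [14]
enqueue(8) -> [14, 8]
dequeue() returns 14 -> [8]
dequeue() returns 8 -> []
enqueue(25) -> [25]
dequeue() returns 25 -> []
Final queue (front to back): []


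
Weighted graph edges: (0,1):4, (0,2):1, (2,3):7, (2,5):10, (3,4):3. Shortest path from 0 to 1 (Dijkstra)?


Dijkstra from 0:
Distances: {0: 0, 1: 4, 2: 1, 3: 8, 4: 11, 5: 11}
Shortest distance to 1 = 4, path = [0, 1]


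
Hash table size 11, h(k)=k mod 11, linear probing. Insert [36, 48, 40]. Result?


Insertions: 36->slot 3; 48->slot 4; 40->slot 7
Table: [None, None, None, 36, 48, None, None, 40, None, None, None]


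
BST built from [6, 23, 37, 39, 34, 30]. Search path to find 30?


BST root = 6
Search for 30: compare at each node
Path: [6, 23, 37, 34, 30]


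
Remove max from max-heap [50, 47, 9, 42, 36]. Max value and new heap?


Max = 50
Replace root with last, heapify down
Resulting heap: [47, 42, 9, 36]


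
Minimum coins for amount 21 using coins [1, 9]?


dp[0]=0; dp[i]=1+min(dp[i-c] for c in coins)
...dp[16]=8, dp[17]=9, dp[18]=2, dp[19]=3, dp[20]=4, dp[21]=5
Minimum coins for 21 = 5


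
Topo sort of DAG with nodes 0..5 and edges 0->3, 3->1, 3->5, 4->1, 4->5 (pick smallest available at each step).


Kahn's algorithm, process smallest node first
Order: [0, 2, 3, 4, 1, 5]


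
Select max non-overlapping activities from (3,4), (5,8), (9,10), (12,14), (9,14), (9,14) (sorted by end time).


Greedy: pick earliest-ending, then skip overlaps.
Selected (4 activities): [(3, 4), (5, 8), (9, 10), (12, 14)]


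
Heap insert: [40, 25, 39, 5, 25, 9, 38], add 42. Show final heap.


Append 42: [40, 25, 39, 5, 25, 9, 38, 42]
Bubble up: swap idx 7(42) with idx 3(5); swap idx 3(42) with idx 1(25); swap idx 1(42) with idx 0(40)
Result: [42, 40, 39, 25, 25, 9, 38, 5]


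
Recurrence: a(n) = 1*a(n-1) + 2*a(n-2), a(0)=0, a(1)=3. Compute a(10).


Build bottom-up:
...a(8)=255, a(9)=513, a(10)=1*513+2*255=1023


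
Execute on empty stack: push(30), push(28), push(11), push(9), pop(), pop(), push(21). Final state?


push(30) -> [30]
push(28) -> [30, 28]
push(11) -> [30, 28, 11]
push(9) -> [30, 28, 11, 9]
pop() returns 9 -> [30, 28, 11]
pop() returns 11 -> [30, 28]
push(21) -> [30, 28, 21]
Final stack (bottom to top): [30, 28, 21]


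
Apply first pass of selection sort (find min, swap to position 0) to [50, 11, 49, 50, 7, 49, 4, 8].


After one pass: [4, 11, 49, 50, 7, 49, 50, 8]


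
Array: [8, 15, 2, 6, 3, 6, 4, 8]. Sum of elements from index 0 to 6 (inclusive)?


Prefix sums: [0, 8, 23, 25, 31, 34, 40, 44, 52]
Sum[0..6] = prefix[7] - prefix[0] = 44 - 0 = 44


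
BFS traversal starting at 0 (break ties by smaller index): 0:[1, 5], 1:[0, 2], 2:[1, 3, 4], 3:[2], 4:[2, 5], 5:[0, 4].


BFS queue: start with [0]
Visit order: [0, 1, 5, 2, 4, 3]


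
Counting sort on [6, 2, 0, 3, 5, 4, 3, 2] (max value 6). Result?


Count array: [1, 0, 2, 2, 1, 1, 1]
Reconstruct: [0, 2, 2, 3, 3, 4, 5, 6]


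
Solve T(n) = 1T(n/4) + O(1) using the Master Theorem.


a=1, b=4, c=0. log_4(1)=0 = c=0. Case 2: O(n^c log n) = O(log n)
Complexity: O(log n)


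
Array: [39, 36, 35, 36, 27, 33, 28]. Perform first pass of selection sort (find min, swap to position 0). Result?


After one pass: [27, 36, 35, 36, 39, 33, 28]


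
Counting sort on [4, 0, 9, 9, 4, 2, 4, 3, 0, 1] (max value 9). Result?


Count array: [2, 1, 1, 1, 3, 0, 0, 0, 0, 2]
Reconstruct: [0, 0, 1, 2, 3, 4, 4, 4, 9, 9]


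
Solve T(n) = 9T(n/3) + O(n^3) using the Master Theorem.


a=9, b=3, c=3. log_3(9)=2 < c=3. Case 3: O(n^c) = O(n^3)
Complexity: O(n^3)


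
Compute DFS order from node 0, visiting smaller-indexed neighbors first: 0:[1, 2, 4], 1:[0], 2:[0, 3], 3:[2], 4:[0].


DFS stack-based: start with [0]
Visit order: [0, 1, 2, 3, 4]


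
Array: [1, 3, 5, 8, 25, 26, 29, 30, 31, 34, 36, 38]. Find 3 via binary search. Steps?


Search for 3:
[0,11] mid=5 arr[5]=26
[0,4] mid=2 arr[2]=5
[0,1] mid=0 arr[0]=1
[1,1] mid=1 arr[1]=3
Total: 4 comparisons


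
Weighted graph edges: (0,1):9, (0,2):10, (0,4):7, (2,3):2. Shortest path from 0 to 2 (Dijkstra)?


Dijkstra from 0:
Distances: {0: 0, 1: 9, 2: 10, 3: 12, 4: 7}
Shortest distance to 2 = 10, path = [0, 2]


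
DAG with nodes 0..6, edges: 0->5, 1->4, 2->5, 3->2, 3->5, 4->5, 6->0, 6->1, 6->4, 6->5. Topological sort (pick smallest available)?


Kahn's algorithm, process smallest node first
Order: [3, 2, 6, 0, 1, 4, 5]


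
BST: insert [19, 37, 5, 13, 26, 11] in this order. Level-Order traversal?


Root = 19; build tree by BST insertion.
Level-Order traversal: [19, 5, 37, 13, 26, 11]


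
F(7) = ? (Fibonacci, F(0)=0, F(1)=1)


F(n)=F(n-1)+F(n-2)
...F(5)=5, F(6)=8, F(7)=13


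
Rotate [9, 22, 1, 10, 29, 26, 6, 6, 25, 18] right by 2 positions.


Right rotate by 2: [25, 18, 9, 22, 1, 10, 29, 26, 6, 6]


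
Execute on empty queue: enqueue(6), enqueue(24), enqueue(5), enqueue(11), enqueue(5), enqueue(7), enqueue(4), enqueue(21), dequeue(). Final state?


enqueue(6) -> [6]
enqueue(24) -> [6, 24]
enqueue(5) -> [6, 24, 5]
enqueue(11) -> [6, 24, 5, 11]
enqueue(5) -> [6, 24, 5, 11, 5]
enqueue(7) -> [6, 24, 5, 11, 5, 7]
enqueue(4) -> [6, 24, 5, 11, 5, 7, 4]
enqueue(21) -> [6, 24, 5, 11, 5, 7, 4, 21]
dequeue() returns 6 -> [24, 5, 11, 5, 7, 4, 21]
Final queue (front to back): [24, 5, 11, 5, 7, 4, 21]


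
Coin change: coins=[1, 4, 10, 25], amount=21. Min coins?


dp[0]=0; dp[i]=1+min(dp[i-c] for c in coins)
...dp[16]=4, dp[17]=5, dp[18]=3, dp[19]=4, dp[20]=2, dp[21]=3
Minimum coins for 21 = 3


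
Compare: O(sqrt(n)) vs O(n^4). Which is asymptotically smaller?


sublinear grows slower than quartic
O(sqrt(n)) is asymptotically smaller; O(n^4) grows faster


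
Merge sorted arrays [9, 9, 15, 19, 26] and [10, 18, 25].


Compare heads, take smaller each step.
Merged: [9, 9, 10, 15, 18, 19, 25, 26]


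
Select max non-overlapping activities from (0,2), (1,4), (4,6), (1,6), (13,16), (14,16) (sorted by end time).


Greedy: pick earliest-ending, then skip overlaps.
Selected (3 activities): [(0, 2), (4, 6), (13, 16)]


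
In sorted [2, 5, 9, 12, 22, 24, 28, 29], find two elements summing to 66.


Two pointers: lo=0, hi=7
No pair sums to 66


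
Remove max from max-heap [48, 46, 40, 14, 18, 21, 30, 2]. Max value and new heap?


Max = 48
Replace root with last, heapify down
Resulting heap: [46, 18, 40, 14, 2, 21, 30]


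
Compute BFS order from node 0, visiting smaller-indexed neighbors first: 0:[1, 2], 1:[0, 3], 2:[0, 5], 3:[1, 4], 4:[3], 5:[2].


BFS queue: start with [0]
Visit order: [0, 1, 2, 3, 5, 4]


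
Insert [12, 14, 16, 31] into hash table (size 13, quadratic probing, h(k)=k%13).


Insertions: 12->slot 12; 14->slot 1; 16->slot 3; 31->slot 5
Table: [None, 14, None, 16, None, 31, None, None, None, None, None, None, 12]


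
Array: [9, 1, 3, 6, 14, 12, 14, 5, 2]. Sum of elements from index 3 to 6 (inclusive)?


Prefix sums: [0, 9, 10, 13, 19, 33, 45, 59, 64, 66]
Sum[3..6] = prefix[7] - prefix[3] = 59 - 13 = 46


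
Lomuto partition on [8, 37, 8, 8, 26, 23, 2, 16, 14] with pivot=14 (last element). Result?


Elements <= 14 go left of pivot.
Result: [8, 8, 8, 2, 14, 23, 37, 16, 26], pivot at index 4


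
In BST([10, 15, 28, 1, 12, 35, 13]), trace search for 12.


BST root = 10
Search for 12: compare at each node
Path: [10, 15, 12]


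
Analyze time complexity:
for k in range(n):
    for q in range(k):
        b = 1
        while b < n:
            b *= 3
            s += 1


Per nesting level: O(n) * O(n) [triangular over k] * O(log n) = O(n^2 log n)
Complexity: O(n^2 log n)


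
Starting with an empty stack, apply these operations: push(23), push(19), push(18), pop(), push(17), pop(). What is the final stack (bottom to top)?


push(23) -> [23]
push(19) -> [23, 19]
push(18) -> [23, 19, 18]
pop() returns 18 -> [23, 19]
push(17) -> [23, 19, 17]
pop() returns 17 -> [23, 19]
Final stack (bottom to top): [23, 19]


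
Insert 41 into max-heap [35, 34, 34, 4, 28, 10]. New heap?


Append 41: [35, 34, 34, 4, 28, 10, 41]
Bubble up: swap idx 6(41) with idx 2(34); swap idx 2(41) with idx 0(35)
Result: [41, 34, 35, 4, 28, 10, 34]


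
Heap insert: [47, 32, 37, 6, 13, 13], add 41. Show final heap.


Append 41: [47, 32, 37, 6, 13, 13, 41]
Bubble up: swap idx 6(41) with idx 2(37)
Result: [47, 32, 41, 6, 13, 13, 37]


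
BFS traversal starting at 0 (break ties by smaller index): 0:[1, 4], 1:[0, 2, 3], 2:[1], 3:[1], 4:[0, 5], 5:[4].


BFS queue: start with [0]
Visit order: [0, 1, 4, 2, 3, 5]


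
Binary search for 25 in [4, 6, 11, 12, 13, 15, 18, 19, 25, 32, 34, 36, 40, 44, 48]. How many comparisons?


Search for 25:
[0,14] mid=7 arr[7]=19
[8,14] mid=11 arr[11]=36
[8,10] mid=9 arr[9]=32
[8,8] mid=8 arr[8]=25
Total: 4 comparisons


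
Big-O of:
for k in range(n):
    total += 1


Per nesting level: O(n) = O(n)
Complexity: O(n)


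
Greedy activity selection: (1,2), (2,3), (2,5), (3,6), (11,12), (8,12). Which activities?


Greedy: pick earliest-ending, then skip overlaps.
Selected (4 activities): [(1, 2), (2, 3), (3, 6), (11, 12)]


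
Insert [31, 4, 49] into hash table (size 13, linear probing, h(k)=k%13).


Insertions: 31->slot 5; 4->slot 4; 49->slot 10
Table: [None, None, None, None, 4, 31, None, None, None, None, 49, None, None]


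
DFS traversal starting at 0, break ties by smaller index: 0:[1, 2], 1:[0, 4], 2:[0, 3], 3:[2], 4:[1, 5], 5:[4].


DFS stack-based: start with [0]
Visit order: [0, 1, 4, 5, 2, 3]


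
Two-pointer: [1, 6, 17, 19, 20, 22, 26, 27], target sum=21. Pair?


Two pointers: lo=0, hi=7
Found pair: (1, 20) summing to 21


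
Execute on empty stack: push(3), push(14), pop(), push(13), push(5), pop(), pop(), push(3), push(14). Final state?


push(3) -> [3]
push(14) -> [3, 14]
pop() returns 14 -> [3]
push(13) -> [3, 13]
push(5) -> [3, 13, 5]
pop() returns 5 -> [3, 13]
pop() returns 13 -> [3]
push(3) -> [3, 3]
push(14) -> [3, 3, 14]
Final stack (bottom to top): [3, 3, 14]


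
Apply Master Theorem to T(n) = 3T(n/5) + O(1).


a=3, b=5, c=0. log_5(3)=0.683 > c=0. Case 1: O(n^log_b(a)) = O(n^0.683)
Complexity: O(n^0.683)


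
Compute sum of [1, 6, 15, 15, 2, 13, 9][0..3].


Prefix sums: [0, 1, 7, 22, 37, 39, 52, 61]
Sum[0..3] = prefix[4] - prefix[0] = 37 - 0 = 37


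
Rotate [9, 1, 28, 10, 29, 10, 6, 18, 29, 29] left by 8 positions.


Left rotate by 8: [29, 29, 9, 1, 28, 10, 29, 10, 6, 18]


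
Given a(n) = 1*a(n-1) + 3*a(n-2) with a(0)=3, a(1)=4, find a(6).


Build bottom-up:
...a(4)=64, a(5)=139, a(6)=1*139+3*64=331


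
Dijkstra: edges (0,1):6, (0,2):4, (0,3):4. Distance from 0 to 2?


Dijkstra from 0:
Distances: {0: 0, 1: 6, 2: 4, 3: 4}
Shortest distance to 2 = 4, path = [0, 2]


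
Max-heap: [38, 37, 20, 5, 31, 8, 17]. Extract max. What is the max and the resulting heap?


Max = 38
Replace root with last, heapify down
Resulting heap: [37, 31, 20, 5, 17, 8]


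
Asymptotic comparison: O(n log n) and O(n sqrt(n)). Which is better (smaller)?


linearithmic grows slower than n^1.5
O(n log n) is asymptotically smaller; O(n sqrt(n)) grows faster


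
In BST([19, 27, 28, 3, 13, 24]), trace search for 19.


BST root = 19
Search for 19: compare at each node
Path: [19]


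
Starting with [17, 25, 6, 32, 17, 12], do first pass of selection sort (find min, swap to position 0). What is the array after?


After one pass: [6, 25, 17, 32, 17, 12]


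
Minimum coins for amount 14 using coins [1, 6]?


dp[0]=0; dp[i]=1+min(dp[i-c] for c in coins)
...dp[9]=4, dp[10]=5, dp[11]=6, dp[12]=2, dp[13]=3, dp[14]=4
Minimum coins for 14 = 4


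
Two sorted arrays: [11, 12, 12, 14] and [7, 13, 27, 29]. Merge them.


Compare heads, take smaller each step.
Merged: [7, 11, 12, 12, 13, 14, 27, 29]


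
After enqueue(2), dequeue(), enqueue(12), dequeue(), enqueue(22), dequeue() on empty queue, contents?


enqueue(2) -> [2]
dequeue() returns 2 -> []
enqueue(12) -> [12]
dequeue() returns 12 -> []
enqueue(22) -> [22]
dequeue() returns 22 -> []
Final queue (front to back): []


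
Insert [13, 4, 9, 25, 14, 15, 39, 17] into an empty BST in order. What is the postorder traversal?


Root = 13; build tree by BST insertion.
Postorder traversal: [9, 4, 17, 15, 14, 39, 25, 13]


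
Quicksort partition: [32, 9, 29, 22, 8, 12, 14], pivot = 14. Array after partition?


Elements <= 14 go left of pivot.
Result: [9, 8, 12, 14, 32, 29, 22], pivot at index 3


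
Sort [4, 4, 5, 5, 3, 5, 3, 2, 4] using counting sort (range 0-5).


Count array: [0, 0, 1, 2, 3, 3]
Reconstruct: [2, 3, 3, 4, 4, 4, 5, 5, 5]


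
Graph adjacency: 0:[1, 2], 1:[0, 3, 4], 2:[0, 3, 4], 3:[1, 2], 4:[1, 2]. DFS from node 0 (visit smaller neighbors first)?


DFS stack-based: start with [0]
Visit order: [0, 1, 3, 2, 4]


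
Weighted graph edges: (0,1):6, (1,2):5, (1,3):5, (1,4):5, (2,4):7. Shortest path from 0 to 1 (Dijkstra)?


Dijkstra from 0:
Distances: {0: 0, 1: 6, 2: 11, 3: 11, 4: 11}
Shortest distance to 1 = 6, path = [0, 1]


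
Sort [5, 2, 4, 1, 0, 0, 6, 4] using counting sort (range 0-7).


Count array: [2, 1, 1, 0, 2, 1, 1, 0]
Reconstruct: [0, 0, 1, 2, 4, 4, 5, 6]


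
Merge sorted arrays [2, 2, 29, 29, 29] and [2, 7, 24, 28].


Compare heads, take smaller each step.
Merged: [2, 2, 2, 7, 24, 28, 29, 29, 29]


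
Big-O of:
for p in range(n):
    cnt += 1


Per nesting level: O(n) = O(n)
Complexity: O(n)


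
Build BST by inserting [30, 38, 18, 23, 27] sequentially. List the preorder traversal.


Root = 30; build tree by BST insertion.
Preorder traversal: [30, 18, 23, 27, 38]


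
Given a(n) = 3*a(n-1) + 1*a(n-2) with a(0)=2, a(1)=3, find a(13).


Build bottom-up:
...a(11)=510117, a(12)=1684802, a(13)=3*1684802+1*510117=5564523


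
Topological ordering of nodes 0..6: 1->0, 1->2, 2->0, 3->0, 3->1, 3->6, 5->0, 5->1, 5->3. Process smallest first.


Kahn's algorithm, process smallest node first
Order: [4, 5, 3, 1, 2, 0, 6]


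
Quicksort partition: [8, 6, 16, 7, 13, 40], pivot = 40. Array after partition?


Elements <= 40 go left of pivot.
Result: [8, 6, 16, 7, 13, 40], pivot at index 5


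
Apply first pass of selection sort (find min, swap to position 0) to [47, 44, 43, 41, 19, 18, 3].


After one pass: [3, 44, 43, 41, 19, 18, 47]


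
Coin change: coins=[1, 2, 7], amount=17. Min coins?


dp[0]=0; dp[i]=1+min(dp[i-c] for c in coins)
...dp[12]=4, dp[13]=4, dp[14]=2, dp[15]=3, dp[16]=3, dp[17]=4
Minimum coins for 17 = 4


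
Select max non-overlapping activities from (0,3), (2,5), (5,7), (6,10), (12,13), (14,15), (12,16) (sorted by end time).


Greedy: pick earliest-ending, then skip overlaps.
Selected (4 activities): [(0, 3), (5, 7), (12, 13), (14, 15)]


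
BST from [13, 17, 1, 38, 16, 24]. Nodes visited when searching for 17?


BST root = 13
Search for 17: compare at each node
Path: [13, 17]


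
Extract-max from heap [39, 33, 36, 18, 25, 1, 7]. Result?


Max = 39
Replace root with last, heapify down
Resulting heap: [36, 33, 7, 18, 25, 1]


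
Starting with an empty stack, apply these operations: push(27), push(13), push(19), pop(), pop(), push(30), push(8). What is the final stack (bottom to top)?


push(27) -> [27]
push(13) -> [27, 13]
push(19) -> [27, 13, 19]
pop() returns 19 -> [27, 13]
pop() returns 13 -> [27]
push(30) -> [27, 30]
push(8) -> [27, 30, 8]
Final stack (bottom to top): [27, 30, 8]


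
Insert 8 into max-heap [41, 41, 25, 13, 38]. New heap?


Append 8: [41, 41, 25, 13, 38, 8]
Bubble up: no swaps needed
Result: [41, 41, 25, 13, 38, 8]


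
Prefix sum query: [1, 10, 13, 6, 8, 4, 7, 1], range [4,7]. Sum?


Prefix sums: [0, 1, 11, 24, 30, 38, 42, 49, 50]
Sum[4..7] = prefix[8] - prefix[4] = 50 - 30 = 20


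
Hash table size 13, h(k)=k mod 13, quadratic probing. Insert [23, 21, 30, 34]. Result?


Insertions: 23->slot 10; 21->slot 8; 30->slot 4; 34->slot 9
Table: [None, None, None, None, 30, None, None, None, 21, 34, 23, None, None]


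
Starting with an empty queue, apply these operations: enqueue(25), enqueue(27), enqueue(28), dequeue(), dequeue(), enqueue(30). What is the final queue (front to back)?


enqueue(25) -> [25]
enqueue(27) -> [25, 27]
enqueue(28) -> [25, 27, 28]
dequeue() returns 25 -> [27, 28]
dequeue() returns 27 -> [28]
enqueue(30) -> [28, 30]
Final queue (front to back): [28, 30]


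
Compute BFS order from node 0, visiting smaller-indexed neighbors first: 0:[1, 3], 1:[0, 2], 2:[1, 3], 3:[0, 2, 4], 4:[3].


BFS queue: start with [0]
Visit order: [0, 1, 3, 2, 4]


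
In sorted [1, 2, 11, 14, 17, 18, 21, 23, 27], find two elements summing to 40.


Two pointers: lo=0, hi=8
Found pair: (17, 23) summing to 40


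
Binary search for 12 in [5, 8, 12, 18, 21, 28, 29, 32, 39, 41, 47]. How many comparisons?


Search for 12:
[0,10] mid=5 arr[5]=28
[0,4] mid=2 arr[2]=12
Total: 2 comparisons


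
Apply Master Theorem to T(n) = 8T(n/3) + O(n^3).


a=8, b=3, c=3. log_3(8)=1.893 < c=3. Case 3: O(n^c) = O(n^3)
Complexity: O(n^3)


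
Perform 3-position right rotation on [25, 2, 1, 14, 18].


Right rotate by 3: [1, 14, 18, 25, 2]


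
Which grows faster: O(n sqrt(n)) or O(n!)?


n^1.5 grows slower than factorial
O(n sqrt(n)) is asymptotically smaller; O(n!) grows faster


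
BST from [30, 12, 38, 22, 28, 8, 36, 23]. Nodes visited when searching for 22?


BST root = 30
Search for 22: compare at each node
Path: [30, 12, 22]


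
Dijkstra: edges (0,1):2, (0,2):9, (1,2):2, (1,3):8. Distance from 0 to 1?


Dijkstra from 0:
Distances: {0: 0, 1: 2, 2: 4, 3: 10}
Shortest distance to 1 = 2, path = [0, 1]


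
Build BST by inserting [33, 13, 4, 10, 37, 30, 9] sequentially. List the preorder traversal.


Root = 33; build tree by BST insertion.
Preorder traversal: [33, 13, 4, 10, 9, 30, 37]


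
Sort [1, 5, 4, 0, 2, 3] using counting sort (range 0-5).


Count array: [1, 1, 1, 1, 1, 1]
Reconstruct: [0, 1, 2, 3, 4, 5]


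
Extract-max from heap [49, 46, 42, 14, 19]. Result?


Max = 49
Replace root with last, heapify down
Resulting heap: [46, 19, 42, 14]


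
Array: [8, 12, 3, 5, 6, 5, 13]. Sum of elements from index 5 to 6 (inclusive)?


Prefix sums: [0, 8, 20, 23, 28, 34, 39, 52]
Sum[5..6] = prefix[7] - prefix[5] = 52 - 34 = 18


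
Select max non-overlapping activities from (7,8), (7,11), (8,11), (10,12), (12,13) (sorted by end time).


Greedy: pick earliest-ending, then skip overlaps.
Selected (3 activities): [(7, 8), (8, 11), (12, 13)]


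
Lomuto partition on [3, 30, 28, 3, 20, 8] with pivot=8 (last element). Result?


Elements <= 8 go left of pivot.
Result: [3, 3, 8, 30, 20, 28], pivot at index 2


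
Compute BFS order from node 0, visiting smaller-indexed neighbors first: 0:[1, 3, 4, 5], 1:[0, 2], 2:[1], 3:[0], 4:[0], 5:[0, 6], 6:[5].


BFS queue: start with [0]
Visit order: [0, 1, 3, 4, 5, 2, 6]


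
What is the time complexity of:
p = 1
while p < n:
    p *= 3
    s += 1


Per nesting level: O(log n) = O(log n)
Complexity: O(log n)


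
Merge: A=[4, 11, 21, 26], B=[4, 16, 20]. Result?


Compare heads, take smaller each step.
Merged: [4, 4, 11, 16, 20, 21, 26]


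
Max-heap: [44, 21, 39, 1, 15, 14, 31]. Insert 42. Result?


Append 42: [44, 21, 39, 1, 15, 14, 31, 42]
Bubble up: swap idx 7(42) with idx 3(1); swap idx 3(42) with idx 1(21)
Result: [44, 42, 39, 21, 15, 14, 31, 1]


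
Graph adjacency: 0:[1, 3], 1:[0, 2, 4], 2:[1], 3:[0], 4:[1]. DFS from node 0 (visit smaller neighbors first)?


DFS stack-based: start with [0]
Visit order: [0, 1, 2, 4, 3]


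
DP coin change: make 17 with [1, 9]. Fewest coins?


dp[0]=0; dp[i]=1+min(dp[i-c] for c in coins)
...dp[12]=4, dp[13]=5, dp[14]=6, dp[15]=7, dp[16]=8, dp[17]=9
Minimum coins for 17 = 9


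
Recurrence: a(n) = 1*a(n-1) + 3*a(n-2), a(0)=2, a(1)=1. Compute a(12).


Build bottom-up:
...a(10)=4207, a(11)=9637, a(12)=1*9637+3*4207=22258


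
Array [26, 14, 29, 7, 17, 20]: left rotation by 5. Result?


Left rotate by 5: [20, 26, 14, 29, 7, 17]


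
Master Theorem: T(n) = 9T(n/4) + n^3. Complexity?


a=9, b=4, c=3. log_4(9)=1.585 < c=3. Case 3: O(n^c) = O(n^3)
Complexity: O(n^3)


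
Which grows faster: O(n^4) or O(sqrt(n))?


sublinear grows slower than quartic
O(sqrt(n)) is asymptotically smaller; O(n^4) grows faster


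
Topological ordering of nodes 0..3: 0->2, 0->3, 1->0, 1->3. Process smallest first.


Kahn's algorithm, process smallest node first
Order: [1, 0, 2, 3]


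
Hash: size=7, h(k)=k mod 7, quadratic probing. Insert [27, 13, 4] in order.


Insertions: 27->slot 6; 13->slot 0; 4->slot 4
Table: [13, None, None, None, 4, None, 27]


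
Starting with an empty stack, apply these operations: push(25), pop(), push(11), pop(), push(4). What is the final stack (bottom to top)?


push(25) -> [25]
pop() returns 25 -> []
push(11) -> [11]
pop() returns 11 -> []
push(4) -> [4]
Final stack (bottom to top): [4]


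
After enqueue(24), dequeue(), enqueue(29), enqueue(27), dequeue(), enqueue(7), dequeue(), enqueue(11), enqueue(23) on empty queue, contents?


enqueue(24) -> [24]
dequeue() returns 24 -> []
enqueue(29) -> [29]
enqueue(27) -> [29, 27]
dequeue() returns 29 -> [27]
enqueue(7) -> [27, 7]
dequeue() returns 27 -> [7]
enqueue(11) -> [7, 11]
enqueue(23) -> [7, 11, 23]
Final queue (front to back): [7, 11, 23]


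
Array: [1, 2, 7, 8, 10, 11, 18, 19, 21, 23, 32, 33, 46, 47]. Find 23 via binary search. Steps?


Search for 23:
[0,13] mid=6 arr[6]=18
[7,13] mid=10 arr[10]=32
[7,9] mid=8 arr[8]=21
[9,9] mid=9 arr[9]=23
Total: 4 comparisons


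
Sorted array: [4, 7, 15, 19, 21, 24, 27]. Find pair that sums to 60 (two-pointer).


Two pointers: lo=0, hi=6
No pair sums to 60


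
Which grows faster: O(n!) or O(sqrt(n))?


sublinear grows slower than factorial
O(sqrt(n)) is asymptotically smaller; O(n!) grows faster


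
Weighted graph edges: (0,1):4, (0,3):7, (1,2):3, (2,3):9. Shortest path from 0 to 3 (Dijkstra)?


Dijkstra from 0:
Distances: {0: 0, 1: 4, 2: 7, 3: 7}
Shortest distance to 3 = 7, path = [0, 3]


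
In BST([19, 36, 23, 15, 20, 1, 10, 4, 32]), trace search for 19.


BST root = 19
Search for 19: compare at each node
Path: [19]


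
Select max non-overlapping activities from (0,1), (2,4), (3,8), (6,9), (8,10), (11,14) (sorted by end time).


Greedy: pick earliest-ending, then skip overlaps.
Selected (4 activities): [(0, 1), (2, 4), (6, 9), (11, 14)]


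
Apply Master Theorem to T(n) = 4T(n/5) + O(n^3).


a=4, b=5, c=3. log_5(4)=0.861 < c=3. Case 3: O(n^c) = O(n^3)
Complexity: O(n^3)


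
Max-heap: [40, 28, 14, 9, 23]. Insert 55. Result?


Append 55: [40, 28, 14, 9, 23, 55]
Bubble up: swap idx 5(55) with idx 2(14); swap idx 2(55) with idx 0(40)
Result: [55, 28, 40, 9, 23, 14]


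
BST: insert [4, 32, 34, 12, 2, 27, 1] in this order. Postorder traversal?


Root = 4; build tree by BST insertion.
Postorder traversal: [1, 2, 27, 12, 34, 32, 4]


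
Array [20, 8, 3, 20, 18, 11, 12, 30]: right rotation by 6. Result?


Right rotate by 6: [3, 20, 18, 11, 12, 30, 20, 8]


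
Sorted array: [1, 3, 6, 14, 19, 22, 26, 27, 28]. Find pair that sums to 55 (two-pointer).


Two pointers: lo=0, hi=8
Found pair: (27, 28) summing to 55


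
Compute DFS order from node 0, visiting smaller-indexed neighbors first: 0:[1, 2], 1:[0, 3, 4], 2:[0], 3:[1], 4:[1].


DFS stack-based: start with [0]
Visit order: [0, 1, 3, 4, 2]


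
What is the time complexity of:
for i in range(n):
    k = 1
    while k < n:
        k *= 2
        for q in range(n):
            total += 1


Per nesting level: O(n) * O(log n) * O(n) = O(n^2 log n)
Complexity: O(n^2 log n)


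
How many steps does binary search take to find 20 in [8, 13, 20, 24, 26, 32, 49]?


Search for 20:
[0,6] mid=3 arr[3]=24
[0,2] mid=1 arr[1]=13
[2,2] mid=2 arr[2]=20
Total: 3 comparisons


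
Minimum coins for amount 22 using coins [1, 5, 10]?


dp[0]=0; dp[i]=1+min(dp[i-c] for c in coins)
...dp[17]=4, dp[18]=5, dp[19]=6, dp[20]=2, dp[21]=3, dp[22]=4
Minimum coins for 22 = 4


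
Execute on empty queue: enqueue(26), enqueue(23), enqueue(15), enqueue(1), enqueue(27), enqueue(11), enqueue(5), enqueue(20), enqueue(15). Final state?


enqueue(26) -> [26]
enqueue(23) -> [26, 23]
enqueue(15) -> [26, 23, 15]
enqueue(1) -> [26, 23, 15, 1]
enqueue(27) -> [26, 23, 15, 1, 27]
enqueue(11) -> [26, 23, 15, 1, 27, 11]
enqueue(5) -> [26, 23, 15, 1, 27, 11, 5]
enqueue(20) -> [26, 23, 15, 1, 27, 11, 5, 20]
enqueue(15) -> [26, 23, 15, 1, 27, 11, 5, 20, 15]
Final queue (front to back): [26, 23, 15, 1, 27, 11, 5, 20, 15]


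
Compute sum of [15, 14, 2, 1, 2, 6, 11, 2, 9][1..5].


Prefix sums: [0, 15, 29, 31, 32, 34, 40, 51, 53, 62]
Sum[1..5] = prefix[6] - prefix[1] = 40 - 15 = 25


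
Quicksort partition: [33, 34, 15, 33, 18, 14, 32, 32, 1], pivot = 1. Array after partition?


Elements <= 1 go left of pivot.
Result: [1, 34, 15, 33, 18, 14, 32, 32, 33], pivot at index 0


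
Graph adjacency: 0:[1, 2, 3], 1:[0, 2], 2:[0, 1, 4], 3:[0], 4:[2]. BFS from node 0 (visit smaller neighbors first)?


BFS queue: start with [0]
Visit order: [0, 1, 2, 3, 4]


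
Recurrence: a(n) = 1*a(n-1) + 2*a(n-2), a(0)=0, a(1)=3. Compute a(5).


Build bottom-up:
...a(3)=9, a(4)=15, a(5)=1*15+2*9=33


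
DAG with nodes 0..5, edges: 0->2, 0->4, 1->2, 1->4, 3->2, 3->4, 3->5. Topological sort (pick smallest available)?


Kahn's algorithm, process smallest node first
Order: [0, 1, 3, 2, 4, 5]


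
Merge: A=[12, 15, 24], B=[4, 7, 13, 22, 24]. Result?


Compare heads, take smaller each step.
Merged: [4, 7, 12, 13, 15, 22, 24, 24]


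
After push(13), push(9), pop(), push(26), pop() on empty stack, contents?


push(13) -> [13]
push(9) -> [13, 9]
pop() returns 9 -> [13]
push(26) -> [13, 26]
pop() returns 26 -> [13]
Final stack (bottom to top): [13]


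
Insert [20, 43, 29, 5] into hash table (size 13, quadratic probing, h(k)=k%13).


Insertions: 20->slot 7; 43->slot 4; 29->slot 3; 5->slot 5
Table: [None, None, None, 29, 43, 5, None, 20, None, None, None, None, None]


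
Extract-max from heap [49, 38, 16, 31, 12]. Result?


Max = 49
Replace root with last, heapify down
Resulting heap: [38, 31, 16, 12]


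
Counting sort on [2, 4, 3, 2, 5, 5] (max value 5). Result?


Count array: [0, 0, 2, 1, 1, 2]
Reconstruct: [2, 2, 3, 4, 5, 5]


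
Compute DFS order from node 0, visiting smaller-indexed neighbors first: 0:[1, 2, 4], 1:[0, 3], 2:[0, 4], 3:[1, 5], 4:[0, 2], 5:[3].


DFS stack-based: start with [0]
Visit order: [0, 1, 3, 5, 2, 4]


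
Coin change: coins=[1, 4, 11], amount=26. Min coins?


dp[0]=0; dp[i]=1+min(dp[i-c] for c in coins)
...dp[21]=5, dp[22]=2, dp[23]=3, dp[24]=4, dp[25]=5, dp[26]=3
Minimum coins for 26 = 3


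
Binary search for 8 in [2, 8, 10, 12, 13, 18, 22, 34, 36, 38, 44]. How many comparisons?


Search for 8:
[0,10] mid=5 arr[5]=18
[0,4] mid=2 arr[2]=10
[0,1] mid=0 arr[0]=2
[1,1] mid=1 arr[1]=8
Total: 4 comparisons


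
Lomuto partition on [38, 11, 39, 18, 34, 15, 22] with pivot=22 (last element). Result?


Elements <= 22 go left of pivot.
Result: [11, 18, 15, 22, 34, 39, 38], pivot at index 3


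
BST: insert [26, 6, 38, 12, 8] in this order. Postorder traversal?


Root = 26; build tree by BST insertion.
Postorder traversal: [8, 12, 6, 38, 26]


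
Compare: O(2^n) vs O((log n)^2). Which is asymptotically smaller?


polylogarithmic grows slower than exponential
O((log n)^2) is asymptotically smaller; O(2^n) grows faster


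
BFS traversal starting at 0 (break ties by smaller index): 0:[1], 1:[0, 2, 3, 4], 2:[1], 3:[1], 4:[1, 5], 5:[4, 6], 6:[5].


BFS queue: start with [0]
Visit order: [0, 1, 2, 3, 4, 5, 6]


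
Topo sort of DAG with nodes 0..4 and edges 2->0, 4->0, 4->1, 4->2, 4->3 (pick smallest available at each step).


Kahn's algorithm, process smallest node first
Order: [4, 1, 2, 0, 3]


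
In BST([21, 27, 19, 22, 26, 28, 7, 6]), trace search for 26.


BST root = 21
Search for 26: compare at each node
Path: [21, 27, 22, 26]


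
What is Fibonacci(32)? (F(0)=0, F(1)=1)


F(n)=F(n-1)+F(n-2)
...F(30)=832040, F(31)=1346269, F(32)=2178309


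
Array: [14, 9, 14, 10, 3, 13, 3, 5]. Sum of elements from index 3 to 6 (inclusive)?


Prefix sums: [0, 14, 23, 37, 47, 50, 63, 66, 71]
Sum[3..6] = prefix[7] - prefix[3] = 66 - 37 = 29


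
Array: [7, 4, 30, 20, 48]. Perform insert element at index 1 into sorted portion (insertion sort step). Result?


After one pass: [4, 7, 30, 20, 48]


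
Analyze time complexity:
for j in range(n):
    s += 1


Per nesting level: O(n) = O(n)
Complexity: O(n)


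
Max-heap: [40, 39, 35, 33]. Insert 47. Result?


Append 47: [40, 39, 35, 33, 47]
Bubble up: swap idx 4(47) with idx 1(39); swap idx 1(47) with idx 0(40)
Result: [47, 40, 35, 33, 39]


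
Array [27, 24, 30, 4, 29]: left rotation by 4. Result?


Left rotate by 4: [29, 27, 24, 30, 4]


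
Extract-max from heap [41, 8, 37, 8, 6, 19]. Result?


Max = 41
Replace root with last, heapify down
Resulting heap: [37, 8, 19, 8, 6]


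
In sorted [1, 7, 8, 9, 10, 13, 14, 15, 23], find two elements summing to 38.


Two pointers: lo=0, hi=8
Found pair: (15, 23) summing to 38


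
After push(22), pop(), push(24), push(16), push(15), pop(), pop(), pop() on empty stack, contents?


push(22) -> [22]
pop() returns 22 -> []
push(24) -> [24]
push(16) -> [24, 16]
push(15) -> [24, 16, 15]
pop() returns 15 -> [24, 16]
pop() returns 16 -> [24]
pop() returns 24 -> []
Final stack (bottom to top): []


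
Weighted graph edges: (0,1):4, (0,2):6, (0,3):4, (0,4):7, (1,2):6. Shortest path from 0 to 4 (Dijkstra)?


Dijkstra from 0:
Distances: {0: 0, 1: 4, 2: 6, 3: 4, 4: 7}
Shortest distance to 4 = 7, path = [0, 4]


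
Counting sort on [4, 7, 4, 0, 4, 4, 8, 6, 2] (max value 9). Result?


Count array: [1, 0, 1, 0, 4, 0, 1, 1, 1, 0]
Reconstruct: [0, 2, 4, 4, 4, 4, 6, 7, 8]


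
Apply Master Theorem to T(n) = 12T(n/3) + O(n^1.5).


a=12, b=3, c=1.5. log_3(12)=2.262 > c=1.5. Case 1: O(n^log_b(a)) = O(n^2.262)
Complexity: O(n^2.262)


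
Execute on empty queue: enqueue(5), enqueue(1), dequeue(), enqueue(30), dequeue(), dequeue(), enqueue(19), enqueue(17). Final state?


enqueue(5) -> [5]
enqueue(1) -> [5, 1]
dequeue() returns 5 -> [1]
enqueue(30) -> [1, 30]
dequeue() returns 1 -> [30]
dequeue() returns 30 -> []
enqueue(19) -> [19]
enqueue(17) -> [19, 17]
Final queue (front to back): [19, 17]


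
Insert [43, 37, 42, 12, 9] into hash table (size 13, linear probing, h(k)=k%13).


Insertions: 43->slot 4; 37->slot 11; 42->slot 3; 12->slot 12; 9->slot 9
Table: [None, None, None, 42, 43, None, None, None, None, 9, None, 37, 12]


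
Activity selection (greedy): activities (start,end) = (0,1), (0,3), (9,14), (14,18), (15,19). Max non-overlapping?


Greedy: pick earliest-ending, then skip overlaps.
Selected (3 activities): [(0, 1), (9, 14), (14, 18)]


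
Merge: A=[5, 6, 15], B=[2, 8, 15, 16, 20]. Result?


Compare heads, take smaller each step.
Merged: [2, 5, 6, 8, 15, 15, 16, 20]


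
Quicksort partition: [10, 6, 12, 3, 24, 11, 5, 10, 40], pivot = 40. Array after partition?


Elements <= 40 go left of pivot.
Result: [10, 6, 12, 3, 24, 11, 5, 10, 40], pivot at index 8


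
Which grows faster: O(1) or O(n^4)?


constant grows slower than quartic
O(1) is asymptotically smaller; O(n^4) grows faster


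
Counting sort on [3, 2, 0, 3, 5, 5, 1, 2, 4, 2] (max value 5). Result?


Count array: [1, 1, 3, 2, 1, 2]
Reconstruct: [0, 1, 2, 2, 2, 3, 3, 4, 5, 5]


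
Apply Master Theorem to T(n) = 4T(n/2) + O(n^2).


a=4, b=2, c=2. log_2(4)=2 = c=2. Case 2: O(n^c log n) = O(n^2 log n)
Complexity: O(n^2 log n)


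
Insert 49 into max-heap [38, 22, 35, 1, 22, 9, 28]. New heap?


Append 49: [38, 22, 35, 1, 22, 9, 28, 49]
Bubble up: swap idx 7(49) with idx 3(1); swap idx 3(49) with idx 1(22); swap idx 1(49) with idx 0(38)
Result: [49, 38, 35, 22, 22, 9, 28, 1]


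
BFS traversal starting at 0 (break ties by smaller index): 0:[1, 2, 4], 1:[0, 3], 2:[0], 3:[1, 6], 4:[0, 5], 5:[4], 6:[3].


BFS queue: start with [0]
Visit order: [0, 1, 2, 4, 3, 5, 6]


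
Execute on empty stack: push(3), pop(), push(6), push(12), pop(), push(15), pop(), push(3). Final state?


push(3) -> [3]
pop() returns 3 -> []
push(6) -> [6]
push(12) -> [6, 12]
pop() returns 12 -> [6]
push(15) -> [6, 15]
pop() returns 15 -> [6]
push(3) -> [6, 3]
Final stack (bottom to top): [6, 3]


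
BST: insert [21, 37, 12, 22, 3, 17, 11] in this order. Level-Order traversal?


Root = 21; build tree by BST insertion.
Level-Order traversal: [21, 12, 37, 3, 17, 22, 11]


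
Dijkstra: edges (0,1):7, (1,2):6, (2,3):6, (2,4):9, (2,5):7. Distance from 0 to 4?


Dijkstra from 0:
Distances: {0: 0, 1: 7, 2: 13, 3: 19, 4: 22, 5: 20}
Shortest distance to 4 = 22, path = [0, 1, 2, 4]


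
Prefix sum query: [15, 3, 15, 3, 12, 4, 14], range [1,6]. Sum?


Prefix sums: [0, 15, 18, 33, 36, 48, 52, 66]
Sum[1..6] = prefix[7] - prefix[1] = 66 - 15 = 51


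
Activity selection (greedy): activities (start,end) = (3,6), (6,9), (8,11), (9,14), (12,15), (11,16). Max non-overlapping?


Greedy: pick earliest-ending, then skip overlaps.
Selected (3 activities): [(3, 6), (6, 9), (9, 14)]


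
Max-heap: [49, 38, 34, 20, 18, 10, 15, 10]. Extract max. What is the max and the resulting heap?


Max = 49
Replace root with last, heapify down
Resulting heap: [38, 20, 34, 10, 18, 10, 15]


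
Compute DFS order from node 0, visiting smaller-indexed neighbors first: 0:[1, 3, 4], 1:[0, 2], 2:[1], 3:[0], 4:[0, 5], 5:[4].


DFS stack-based: start with [0]
Visit order: [0, 1, 2, 3, 4, 5]


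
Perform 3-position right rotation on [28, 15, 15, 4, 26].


Right rotate by 3: [15, 4, 26, 28, 15]


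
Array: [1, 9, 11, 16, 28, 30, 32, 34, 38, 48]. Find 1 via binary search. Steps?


Search for 1:
[0,9] mid=4 arr[4]=28
[0,3] mid=1 arr[1]=9
[0,0] mid=0 arr[0]=1
Total: 3 comparisons


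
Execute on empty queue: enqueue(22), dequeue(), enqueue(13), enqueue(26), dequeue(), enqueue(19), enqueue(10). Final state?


enqueue(22) -> [22]
dequeue() returns 22 -> []
enqueue(13) -> [13]
enqueue(26) -> [13, 26]
dequeue() returns 13 -> [26]
enqueue(19) -> [26, 19]
enqueue(10) -> [26, 19, 10]
Final queue (front to back): [26, 19, 10]


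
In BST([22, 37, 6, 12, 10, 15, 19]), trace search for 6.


BST root = 22
Search for 6: compare at each node
Path: [22, 6]


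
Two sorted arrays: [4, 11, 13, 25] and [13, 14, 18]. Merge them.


Compare heads, take smaller each step.
Merged: [4, 11, 13, 13, 14, 18, 25]


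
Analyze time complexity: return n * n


Analysis: constant-time operation, no loop
Complexity: O(1)


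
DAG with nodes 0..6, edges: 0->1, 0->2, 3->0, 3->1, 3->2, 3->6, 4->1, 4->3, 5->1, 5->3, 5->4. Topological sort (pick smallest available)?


Kahn's algorithm, process smallest node first
Order: [5, 4, 3, 0, 1, 2, 6]


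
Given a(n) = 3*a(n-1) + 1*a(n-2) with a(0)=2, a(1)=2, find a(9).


Build bottom-up:
...a(7)=3098, a(8)=10232, a(9)=3*10232+1*3098=33794


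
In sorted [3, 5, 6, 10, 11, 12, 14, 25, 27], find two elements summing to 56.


Two pointers: lo=0, hi=8
No pair sums to 56


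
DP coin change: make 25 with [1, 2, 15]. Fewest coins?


dp[0]=0; dp[i]=1+min(dp[i-c] for c in coins)
...dp[20]=4, dp[21]=4, dp[22]=5, dp[23]=5, dp[24]=6, dp[25]=6
Minimum coins for 25 = 6


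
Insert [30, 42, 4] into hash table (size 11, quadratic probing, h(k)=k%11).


Insertions: 30->slot 8; 42->slot 9; 4->slot 4
Table: [None, None, None, None, 4, None, None, None, 30, 42, None]


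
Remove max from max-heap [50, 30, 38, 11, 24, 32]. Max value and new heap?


Max = 50
Replace root with last, heapify down
Resulting heap: [38, 30, 32, 11, 24]


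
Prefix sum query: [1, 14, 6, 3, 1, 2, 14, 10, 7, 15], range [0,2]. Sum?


Prefix sums: [0, 1, 15, 21, 24, 25, 27, 41, 51, 58, 73]
Sum[0..2] = prefix[3] - prefix[0] = 21 - 0 = 21


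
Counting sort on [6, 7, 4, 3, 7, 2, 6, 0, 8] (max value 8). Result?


Count array: [1, 0, 1, 1, 1, 0, 2, 2, 1]
Reconstruct: [0, 2, 3, 4, 6, 6, 7, 7, 8]


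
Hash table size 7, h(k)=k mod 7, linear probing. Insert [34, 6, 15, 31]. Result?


Insertions: 34->slot 6; 6->slot 0; 15->slot 1; 31->slot 3
Table: [6, 15, None, 31, None, None, 34]


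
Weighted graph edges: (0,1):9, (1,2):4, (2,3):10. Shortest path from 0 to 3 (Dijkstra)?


Dijkstra from 0:
Distances: {0: 0, 1: 9, 2: 13, 3: 23}
Shortest distance to 3 = 23, path = [0, 1, 2, 3]


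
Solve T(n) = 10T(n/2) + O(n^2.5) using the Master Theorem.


a=10, b=2, c=2.5. log_2(10)=3.322 > c=2.5. Case 1: O(n^log_b(a)) = O(n^3.322)
Complexity: O(n^3.322)


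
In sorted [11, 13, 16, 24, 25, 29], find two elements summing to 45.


Two pointers: lo=0, hi=5
Found pair: (16, 29) summing to 45


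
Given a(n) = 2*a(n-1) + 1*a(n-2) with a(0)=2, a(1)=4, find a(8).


Build bottom-up:
...a(6)=338, a(7)=816, a(8)=2*816+1*338=1970


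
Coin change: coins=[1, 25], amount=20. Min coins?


dp[0]=0; dp[i]=1+min(dp[i-c] for c in coins)
...dp[15]=15, dp[16]=16, dp[17]=17, dp[18]=18, dp[19]=19, dp[20]=20
Minimum coins for 20 = 20


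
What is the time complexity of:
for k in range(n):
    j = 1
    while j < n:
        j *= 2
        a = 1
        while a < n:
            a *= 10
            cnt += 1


Per nesting level: O(n) * O(log n) * O(log n) = O(n (log n)^2)
Complexity: O(n (log n)^2)


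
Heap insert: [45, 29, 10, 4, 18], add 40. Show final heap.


Append 40: [45, 29, 10, 4, 18, 40]
Bubble up: swap idx 5(40) with idx 2(10)
Result: [45, 29, 40, 4, 18, 10]


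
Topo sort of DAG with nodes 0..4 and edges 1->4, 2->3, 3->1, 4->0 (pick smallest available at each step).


Kahn's algorithm, process smallest node first
Order: [2, 3, 1, 4, 0]
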